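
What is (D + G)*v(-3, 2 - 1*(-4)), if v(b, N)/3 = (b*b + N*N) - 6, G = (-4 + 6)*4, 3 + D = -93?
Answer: -10296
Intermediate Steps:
D = -96 (D = -3 - 93 = -96)
G = 8 (G = 2*4 = 8)
v(b, N) = -18 + 3*N² + 3*b² (v(b, N) = 3*((b*b + N*N) - 6) = 3*((b² + N²) - 6) = 3*((N² + b²) - 6) = 3*(-6 + N² + b²) = -18 + 3*N² + 3*b²)
(D + G)*v(-3, 2 - 1*(-4)) = (-96 + 8)*(-18 + 3*(2 - 1*(-4))² + 3*(-3)²) = -88*(-18 + 3*(2 + 4)² + 3*9) = -88*(-18 + 3*6² + 27) = -88*(-18 + 3*36 + 27) = -88*(-18 + 108 + 27) = -88*117 = -10296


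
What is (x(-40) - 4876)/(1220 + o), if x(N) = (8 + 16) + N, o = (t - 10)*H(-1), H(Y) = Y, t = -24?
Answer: -2446/627 ≈ -3.9011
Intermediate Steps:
o = 34 (o = (-24 - 10)*(-1) = -34*(-1) = 34)
x(N) = 24 + N
(x(-40) - 4876)/(1220 + o) = ((24 - 40) - 4876)/(1220 + 34) = (-16 - 4876)/1254 = -4892*1/1254 = -2446/627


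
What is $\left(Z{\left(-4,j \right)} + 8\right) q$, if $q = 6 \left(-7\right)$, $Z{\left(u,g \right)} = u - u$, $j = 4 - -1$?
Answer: $-336$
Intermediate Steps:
$j = 5$ ($j = 4 + 1 = 5$)
$Z{\left(u,g \right)} = 0$
$q = -42$
$\left(Z{\left(-4,j \right)} + 8\right) q = \left(0 + 8\right) \left(-42\right) = 8 \left(-42\right) = -336$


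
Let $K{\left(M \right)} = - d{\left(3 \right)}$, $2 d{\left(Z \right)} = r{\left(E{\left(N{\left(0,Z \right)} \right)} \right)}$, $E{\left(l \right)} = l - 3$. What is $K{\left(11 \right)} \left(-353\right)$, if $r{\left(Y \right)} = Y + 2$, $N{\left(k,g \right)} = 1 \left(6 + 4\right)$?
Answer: $\frac{3177}{2} \approx 1588.5$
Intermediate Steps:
$N{\left(k,g \right)} = 10$ ($N{\left(k,g \right)} = 1 \cdot 10 = 10$)
$E{\left(l \right)} = -3 + l$
$r{\left(Y \right)} = 2 + Y$
$d{\left(Z \right)} = \frac{9}{2}$ ($d{\left(Z \right)} = \frac{2 + \left(-3 + 10\right)}{2} = \frac{2 + 7}{2} = \frac{1}{2} \cdot 9 = \frac{9}{2}$)
$K{\left(M \right)} = - \frac{9}{2}$ ($K{\left(M \right)} = \left(-1\right) \frac{9}{2} = - \frac{9}{2}$)
$K{\left(11 \right)} \left(-353\right) = \left(- \frac{9}{2}\right) \left(-353\right) = \frac{3177}{2}$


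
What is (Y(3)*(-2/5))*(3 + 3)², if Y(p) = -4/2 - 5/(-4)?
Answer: 54/5 ≈ 10.800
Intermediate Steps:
Y(p) = -¾ (Y(p) = -4*½ - 5*(-¼) = -2 + 5/4 = -¾)
(Y(3)*(-2/5))*(3 + 3)² = (-(-3)/(2*5))*(3 + 3)² = -(-3)/(2*5)*6² = -¾*(-⅖)*36 = (3/10)*36 = 54/5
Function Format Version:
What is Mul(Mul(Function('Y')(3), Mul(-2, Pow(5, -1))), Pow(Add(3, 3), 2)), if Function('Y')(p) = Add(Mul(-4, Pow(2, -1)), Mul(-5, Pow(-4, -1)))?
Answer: Rational(54, 5) ≈ 10.800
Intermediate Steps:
Function('Y')(p) = Rational(-3, 4) (Function('Y')(p) = Add(Mul(-4, Rational(1, 2)), Mul(-5, Rational(-1, 4))) = Add(-2, Rational(5, 4)) = Rational(-3, 4))
Mul(Mul(Function('Y')(3), Mul(-2, Pow(5, -1))), Pow(Add(3, 3), 2)) = Mul(Mul(Rational(-3, 4), Mul(-2, Pow(5, -1))), Pow(Add(3, 3), 2)) = Mul(Mul(Rational(-3, 4), Mul(-2, Rational(1, 5))), Pow(6, 2)) = Mul(Mul(Rational(-3, 4), Rational(-2, 5)), 36) = Mul(Rational(3, 10), 36) = Rational(54, 5)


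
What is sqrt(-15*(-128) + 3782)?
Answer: sqrt(5702) ≈ 75.512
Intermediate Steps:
sqrt(-15*(-128) + 3782) = sqrt(1920 + 3782) = sqrt(5702)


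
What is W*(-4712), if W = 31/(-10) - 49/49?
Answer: 96596/5 ≈ 19319.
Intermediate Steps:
W = -41/10 (W = 31*(-⅒) - 49*1/49 = -31/10 - 1 = -41/10 ≈ -4.1000)
W*(-4712) = -41/10*(-4712) = 96596/5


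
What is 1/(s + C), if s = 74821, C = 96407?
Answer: 1/171228 ≈ 5.8402e-6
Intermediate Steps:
1/(s + C) = 1/(74821 + 96407) = 1/171228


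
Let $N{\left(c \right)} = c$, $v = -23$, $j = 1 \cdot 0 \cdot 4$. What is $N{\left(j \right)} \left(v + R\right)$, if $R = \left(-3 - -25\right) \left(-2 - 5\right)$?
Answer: $0$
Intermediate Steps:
$j = 0$ ($j = 0 \cdot 4 = 0$)
$R = -154$ ($R = \left(-3 + 25\right) \left(-2 - 5\right) = 22 \left(-7\right) = -154$)
$N{\left(j \right)} \left(v + R\right) = 0 \left(-23 - 154\right) = 0 \left(-177\right) = 0$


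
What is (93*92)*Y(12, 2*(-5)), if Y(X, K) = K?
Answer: -85560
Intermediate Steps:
(93*92)*Y(12, 2*(-5)) = (93*92)*(2*(-5)) = 8556*(-10) = -85560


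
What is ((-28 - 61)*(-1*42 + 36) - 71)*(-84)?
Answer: -38892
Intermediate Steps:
((-28 - 61)*(-1*42 + 36) - 71)*(-84) = (-89*(-42 + 36) - 71)*(-84) = (-89*(-6) - 71)*(-84) = (534 - 71)*(-84) = 463*(-84) = -38892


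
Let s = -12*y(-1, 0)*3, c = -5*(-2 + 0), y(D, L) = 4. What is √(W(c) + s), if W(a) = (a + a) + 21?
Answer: I*√103 ≈ 10.149*I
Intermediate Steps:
c = 10 (c = -5*(-2) = 10)
s = -144 (s = -12*4*3 = -48*3 = -144)
W(a) = 21 + 2*a (W(a) = 2*a + 21 = 21 + 2*a)
√(W(c) + s) = √((21 + 2*10) - 144) = √((21 + 20) - 144) = √(41 - 144) = √(-103) = I*√103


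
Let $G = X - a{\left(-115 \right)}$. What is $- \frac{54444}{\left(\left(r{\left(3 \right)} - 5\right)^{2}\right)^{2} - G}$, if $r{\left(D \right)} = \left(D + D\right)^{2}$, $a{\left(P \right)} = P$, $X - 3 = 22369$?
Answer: $- \frac{27222}{450517} \approx -0.060424$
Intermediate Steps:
$X = 22372$ ($X = 3 + 22369 = 22372$)
$r{\left(D \right)} = 4 D^{2}$ ($r{\left(D \right)} = \left(2 D\right)^{2} = 4 D^{2}$)
$G = 22487$ ($G = 22372 - -115 = 22372 + 115 = 22487$)
$- \frac{54444}{\left(\left(r{\left(3 \right)} - 5\right)^{2}\right)^{2} - G} = - \frac{54444}{\left(\left(4 \cdot 3^{2} - 5\right)^{2}\right)^{2} - 22487} = - \frac{54444}{\left(\left(4 \cdot 9 - 5\right)^{2}\right)^{2} - 22487} = - \frac{54444}{\left(\left(36 - 5\right)^{2}\right)^{2} - 22487} = - \frac{54444}{\left(31^{2}\right)^{2} - 22487} = - \frac{54444}{961^{2} - 22487} = - \frac{54444}{923521 - 22487} = - \frac{54444}{901034} = \left(-54444\right) \frac{1}{901034} = - \frac{27222}{450517}$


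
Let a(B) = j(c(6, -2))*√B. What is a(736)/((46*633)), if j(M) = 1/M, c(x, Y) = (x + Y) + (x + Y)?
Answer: √46/58236 ≈ 0.00011646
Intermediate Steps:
c(x, Y) = 2*Y + 2*x (c(x, Y) = (Y + x) + (Y + x) = 2*Y + 2*x)
a(B) = √B/8 (a(B) = √B/(2*(-2) + 2*6) = √B/(-4 + 12) = √B/8)
a(736)/((46*633)) = (√736/8)/((46*633)) = ((4*√46)/8)/29118 = (√46/2)*(1/29118) = √46/58236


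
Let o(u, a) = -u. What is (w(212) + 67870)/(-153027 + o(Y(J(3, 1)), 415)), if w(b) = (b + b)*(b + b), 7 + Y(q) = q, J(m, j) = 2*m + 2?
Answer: -123823/76514 ≈ -1.6183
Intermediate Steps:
J(m, j) = 2 + 2*m
Y(q) = -7 + q
w(b) = 4*b² (w(b) = (2*b)*(2*b) = 4*b²)
(w(212) + 67870)/(-153027 + o(Y(J(3, 1)), 415)) = (4*212² + 67870)/(-153027 - (-7 + (2 + 2*3))) = (4*44944 + 67870)/(-153027 - (-7 + (2 + 6))) = (179776 + 67870)/(-153027 - (-7 + 8)) = 247646/(-153027 - 1*1) = 247646/(-153027 - 1) = 247646/(-153028) = 247646*(-1/153028) = -123823/76514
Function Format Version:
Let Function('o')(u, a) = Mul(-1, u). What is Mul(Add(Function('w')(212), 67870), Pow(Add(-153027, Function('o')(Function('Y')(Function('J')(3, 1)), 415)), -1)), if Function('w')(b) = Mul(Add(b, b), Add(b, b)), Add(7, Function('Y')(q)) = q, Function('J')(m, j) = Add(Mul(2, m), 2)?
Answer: Rational(-123823, 76514) ≈ -1.6183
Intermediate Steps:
Function('J')(m, j) = Add(2, Mul(2, m))
Function('Y')(q) = Add(-7, q)
Function('w')(b) = Mul(4, Pow(b, 2)) (Function('w')(b) = Mul(Mul(2, b), Mul(2, b)) = Mul(4, Pow(b, 2)))
Mul(Add(Function('w')(212), 67870), Pow(Add(-153027, Function('o')(Function('Y')(Function('J')(3, 1)), 415)), -1)) = Mul(Add(Mul(4, Pow(212, 2)), 67870), Pow(Add(-153027, Mul(-1, Add(-7, Add(2, Mul(2, 3))))), -1)) = Mul(Add(Mul(4, 44944), 67870), Pow(Add(-153027, Mul(-1, Add(-7, Add(2, 6)))), -1)) = Mul(Add(179776, 67870), Pow(Add(-153027, Mul(-1, Add(-7, 8))), -1)) = Mul(247646, Pow(Add(-153027, Mul(-1, 1)), -1)) = Mul(247646, Pow(Add(-153027, -1), -1)) = Mul(247646, Pow(-153028, -1)) = Mul(247646, Rational(-1, 153028)) = Rational(-123823, 76514)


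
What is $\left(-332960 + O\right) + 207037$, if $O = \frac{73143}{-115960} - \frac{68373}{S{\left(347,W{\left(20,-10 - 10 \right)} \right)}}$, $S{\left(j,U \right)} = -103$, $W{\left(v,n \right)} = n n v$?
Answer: $- \frac{1496088201889}{11943880} \approx -1.2526 \cdot 10^{5}$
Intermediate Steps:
$W{\left(v,n \right)} = v n^{2}$ ($W{\left(v,n \right)} = n^{2} v = v n^{2}$)
$O = \frac{7920999351}{11943880}$ ($O = \frac{73143}{-115960} - \frac{68373}{-103} = 73143 \left(- \frac{1}{115960}\right) - - \frac{68373}{103} = - \frac{73143}{115960} + \frac{68373}{103} = \frac{7920999351}{11943880} \approx 663.18$)
$\left(-332960 + O\right) + 207037 = \left(-332960 + \frac{7920999351}{11943880}\right) + 207037 = - \frac{3968913285449}{11943880} + 207037 = - \frac{1496088201889}{11943880}$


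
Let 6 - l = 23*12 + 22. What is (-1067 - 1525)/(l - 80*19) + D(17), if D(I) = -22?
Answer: -3106/151 ≈ -20.570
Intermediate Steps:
l = -292 (l = 6 - (23*12 + 22) = 6 - (276 + 22) = 6 - 1*298 = 6 - 298 = -292)
(-1067 - 1525)/(l - 80*19) + D(17) = (-1067 - 1525)/(-292 - 80*19) - 22 = -2592/(-292 - 1520) - 22 = -2592/(-1812) - 22 = -2592*(-1/1812) - 22 = 216/151 - 22 = -3106/151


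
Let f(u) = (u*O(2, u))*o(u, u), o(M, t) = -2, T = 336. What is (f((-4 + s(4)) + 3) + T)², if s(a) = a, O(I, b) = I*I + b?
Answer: 86436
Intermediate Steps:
O(I, b) = b + I² (O(I, b) = I² + b = b + I²)
f(u) = -2*u*(4 + u) (f(u) = (u*(u + 2²))*(-2) = (u*(u + 4))*(-2) = (u*(4 + u))*(-2) = -2*u*(4 + u))
(f((-4 + s(4)) + 3) + T)² = (-2*((-4 + 4) + 3)*(4 + ((-4 + 4) + 3)) + 336)² = (-2*(0 + 3)*(4 + (0 + 3)) + 336)² = (-2*3*(4 + 3) + 336)² = (-2*3*7 + 336)² = (-42 + 336)² = 294² = 86436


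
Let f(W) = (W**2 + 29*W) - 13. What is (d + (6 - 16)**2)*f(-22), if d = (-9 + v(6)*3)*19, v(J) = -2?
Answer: 30895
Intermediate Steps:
f(W) = -13 + W**2 + 29*W
d = -285 (d = (-9 - 2*3)*19 = (-9 - 6)*19 = -15*19 = -285)
(d + (6 - 16)**2)*f(-22) = (-285 + (6 - 16)**2)*(-13 + (-22)**2 + 29*(-22)) = (-285 + (-10)**2)*(-13 + 484 - 638) = (-285 + 100)*(-167) = -185*(-167) = 30895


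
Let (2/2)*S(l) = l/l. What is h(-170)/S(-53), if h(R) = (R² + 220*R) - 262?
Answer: -8762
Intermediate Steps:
S(l) = 1 (S(l) = l/l = 1)
h(R) = -262 + R² + 220*R
h(-170)/S(-53) = (-262 + (-170)² + 220*(-170))/1 = (-262 + 28900 - 37400)*1 = -8762*1 = -8762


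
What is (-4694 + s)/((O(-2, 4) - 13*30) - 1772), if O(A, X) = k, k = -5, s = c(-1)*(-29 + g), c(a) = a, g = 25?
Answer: 4690/2167 ≈ 2.1643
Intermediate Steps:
s = 4 (s = -(-29 + 25) = -1*(-4) = 4)
O(A, X) = -5
(-4694 + s)/((O(-2, 4) - 13*30) - 1772) = (-4694 + 4)/((-5 - 13*30) - 1772) = -4690/((-5 - 390) - 1772) = -4690/(-395 - 1772) = -4690/(-2167) = -4690*(-1/2167) = 4690/2167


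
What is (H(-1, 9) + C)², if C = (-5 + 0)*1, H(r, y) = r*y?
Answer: 196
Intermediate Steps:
C = -5 (C = -5*1 = -5)
(H(-1, 9) + C)² = (-1*9 - 5)² = (-9 - 5)² = (-14)² = 196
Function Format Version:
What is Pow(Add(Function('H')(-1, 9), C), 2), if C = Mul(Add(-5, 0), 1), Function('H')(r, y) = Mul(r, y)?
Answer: 196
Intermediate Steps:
C = -5 (C = Mul(-5, 1) = -5)
Pow(Add(Function('H')(-1, 9), C), 2) = Pow(Add(Mul(-1, 9), -5), 2) = Pow(Add(-9, -5), 2) = Pow(-14, 2) = 196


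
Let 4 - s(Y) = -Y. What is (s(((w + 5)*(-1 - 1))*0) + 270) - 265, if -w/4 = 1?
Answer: 9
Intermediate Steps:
w = -4 (w = -4*1 = -4)
s(Y) = 4 + Y (s(Y) = 4 - (-1)*Y = 4 + Y)
(s(((w + 5)*(-1 - 1))*0) + 270) - 265 = ((4 + ((-4 + 5)*(-1 - 1))*0) + 270) - 265 = ((4 + (1*(-2))*0) + 270) - 265 = ((4 - 2*0) + 270) - 265 = ((4 + 0) + 270) - 265 = (4 + 270) - 265 = 274 - 265 = 9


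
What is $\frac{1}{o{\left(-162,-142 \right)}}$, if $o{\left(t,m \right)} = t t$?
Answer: $\frac{1}{26244} \approx 3.8104 \cdot 10^{-5}$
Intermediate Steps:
$o{\left(t,m \right)} = t^{2}$
$\frac{1}{o{\left(-162,-142 \right)}} = \frac{1}{\left(-162\right)^{2}} = \frac{1}{26244}$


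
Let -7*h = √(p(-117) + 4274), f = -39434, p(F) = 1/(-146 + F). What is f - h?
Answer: -39434 + √295628043/1841 ≈ -39425.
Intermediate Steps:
h = -√295628043/1841 (h = -√(1/(-146 - 117) + 4274)/7 = -√(1/(-263) + 4274)/7 = -√(-1/263 + 4274)/7 = -√295628043/1841 ≈ -9.3394)
f - h = -39434 - (-1)*√295628043/1841 = -39434 + √295628043/1841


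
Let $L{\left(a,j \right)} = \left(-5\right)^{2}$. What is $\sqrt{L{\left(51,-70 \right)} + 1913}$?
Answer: $\sqrt{1938} \approx 44.023$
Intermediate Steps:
$L{\left(a,j \right)} = 25$
$\sqrt{L{\left(51,-70 \right)} + 1913} = \sqrt{25 + 1913} = \sqrt{1938}$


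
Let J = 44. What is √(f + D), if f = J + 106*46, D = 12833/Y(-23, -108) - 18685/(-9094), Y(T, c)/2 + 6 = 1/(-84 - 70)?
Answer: √10907918020027338/1682390 ≈ 62.079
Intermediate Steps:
Y(T, c) = -925/77 (Y(T, c) = -12 + 2/(-84 - 70) = -12 + 2/(-154) = -12 + 2*(-1/154) = -12 - 1/77 = -925/77)
D = -8968870629/8411950 (D = 12833/(-925/77) - 18685/(-9094) = 12833*(-77/925) - 18685*(-1/9094) = -988141/925 + 18685/9094 = -8968870629/8411950 ≈ -1066.2)
f = 4920 (f = 44 + 106*46 = 44 + 4876 = 4920)
√(f + D) = √(4920 - 8968870629/8411950) = √(32417923371/8411950) = √10907918020027338/1682390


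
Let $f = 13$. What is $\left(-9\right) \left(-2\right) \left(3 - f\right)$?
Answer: $-180$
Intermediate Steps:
$\left(-9\right) \left(-2\right) \left(3 - f\right) = \left(-9\right) \left(-2\right) \left(3 - 13\right) = 18 \left(3 - 13\right) = 18 \left(-10\right) = -180$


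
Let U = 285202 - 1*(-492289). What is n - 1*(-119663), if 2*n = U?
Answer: 1016817/2 ≈ 5.0841e+5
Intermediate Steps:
U = 777491 (U = 285202 + 492289 = 777491)
n = 777491/2 (n = (½)*777491 = 777491/2 ≈ 3.8875e+5)
n - 1*(-119663) = 777491/2 - 1*(-119663) = 777491/2 + 119663 = 1016817/2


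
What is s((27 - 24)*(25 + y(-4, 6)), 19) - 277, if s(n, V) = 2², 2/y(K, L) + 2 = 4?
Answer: -273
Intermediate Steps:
y(K, L) = 1 (y(K, L) = 2/(-2 + 4) = 2/2 = 2*(½) = 1)
s(n, V) = 4
s((27 - 24)*(25 + y(-4, 6)), 19) - 277 = 4 - 277 = -273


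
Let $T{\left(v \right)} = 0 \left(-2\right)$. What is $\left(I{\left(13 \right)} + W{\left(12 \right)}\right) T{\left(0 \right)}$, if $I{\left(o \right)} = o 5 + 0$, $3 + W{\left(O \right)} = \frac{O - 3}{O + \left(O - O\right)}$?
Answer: $0$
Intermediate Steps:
$T{\left(v \right)} = 0$
$W{\left(O \right)} = -3 + \frac{-3 + O}{O}$ ($W{\left(O \right)} = -3 + \frac{O - 3}{O + \left(O - O\right)} = -3 + \frac{-3 + O}{O + 0} = -3 + \frac{-3 + O}{O}$)
$I{\left(o \right)} = 5 o$ ($I{\left(o \right)} = 5 o + 0 = 5 o$)
$\left(I{\left(13 \right)} + W{\left(12 \right)}\right) T{\left(0 \right)} = \left(5 \cdot 13 - \left(2 + \frac{3}{12}\right)\right) 0 = \left(65 - \frac{9}{4}\right) 0 = \frac{251}{4} \cdot 0 = 0$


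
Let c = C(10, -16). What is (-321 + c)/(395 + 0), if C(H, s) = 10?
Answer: -311/395 ≈ -0.78734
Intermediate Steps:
c = 10
(-321 + c)/(395 + 0) = (-321 + 10)/(395 + 0) = -311/395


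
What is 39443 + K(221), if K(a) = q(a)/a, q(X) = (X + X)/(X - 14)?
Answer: 8164703/207 ≈ 39443.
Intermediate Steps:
q(X) = 2*X/(-14 + X) (q(X) = (2*X)/(-14 + X) = 2*X/(-14 + X))
K(a) = 2/(-14 + a) (K(a) = (2*a/(-14 + a))/a = 2/(-14 + a))
39443 + K(221) = 39443 + 2/(-14 + 221) = 39443 + 2/207 = 8164703/207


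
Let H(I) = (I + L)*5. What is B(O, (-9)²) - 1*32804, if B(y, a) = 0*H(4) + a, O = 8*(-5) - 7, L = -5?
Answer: -32723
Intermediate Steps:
O = -47 (O = -40 - 7 = -47)
H(I) = -25 + 5*I (H(I) = (I - 5)*5 = (-5 + I)*5 = -25 + 5*I)
B(y, a) = a (B(y, a) = 0*(-25 + 5*4) + a = 0*(-25 + 20) + a = 0*(-5) + a = 0 + a = a)
B(O, (-9)²) - 1*32804 = (-9)² - 1*32804 = 81 - 32804 = -32723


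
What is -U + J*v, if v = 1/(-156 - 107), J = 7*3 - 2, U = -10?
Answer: 2611/263 ≈ 9.9277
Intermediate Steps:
J = 19 (J = 21 - 2 = 19)
v = -1/263 (v = 1/(-263) = -1/263 ≈ -0.0038023)
-U + J*v = -1*(-10) + 19*(-1/263) = 10 - 19/263 = 2611/263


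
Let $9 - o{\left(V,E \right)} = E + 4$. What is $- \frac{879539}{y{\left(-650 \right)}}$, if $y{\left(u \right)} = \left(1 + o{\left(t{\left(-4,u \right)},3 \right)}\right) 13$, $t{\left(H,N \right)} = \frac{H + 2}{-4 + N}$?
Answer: $- \frac{879539}{39} \approx -22552.0$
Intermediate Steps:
$t{\left(H,N \right)} = \frac{2 + H}{-4 + N}$
$o{\left(V,E \right)} = 5 - E$ ($o{\left(V,E \right)} = 9 - \left(E + 4\right) = 9 - \left(4 + E\right) = 5 - E$)
$y{\left(u \right)} = 39$ ($y{\left(u \right)} = \left(1 + \left(5 - 3\right)\right) 13 = \left(1 + 2\right) 13 = 3 \cdot 13 = 39$)
$- \frac{879539}{y{\left(-650 \right)}} = - \frac{879539}{39}$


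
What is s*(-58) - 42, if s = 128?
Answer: -7466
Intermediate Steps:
s*(-58) - 42 = 128*(-58) - 42 = -7424 - 42 = -7466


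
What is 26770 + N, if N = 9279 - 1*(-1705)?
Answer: 37754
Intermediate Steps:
N = 10984 (N = 9279 + 1705 = 10984)
26770 + N = 26770 + 10984 = 37754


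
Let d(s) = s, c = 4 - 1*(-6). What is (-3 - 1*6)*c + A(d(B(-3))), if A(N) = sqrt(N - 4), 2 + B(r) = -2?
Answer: -90 + 2*I*sqrt(2) ≈ -90.0 + 2.8284*I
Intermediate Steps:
B(r) = -4 (B(r) = -2 - 2 = -4)
c = 10 (c = 4 + 6 = 10)
A(N) = sqrt(-4 + N)
(-3 - 1*6)*c + A(d(B(-3))) = (-3 - 1*6)*10 + sqrt(-4 - 4) = (-3 - 6)*10 + sqrt(-8) = -9*10 + 2*I*sqrt(2) = -90 + 2*I*sqrt(2)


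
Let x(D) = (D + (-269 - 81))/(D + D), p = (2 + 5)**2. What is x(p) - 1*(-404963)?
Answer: 5669439/14 ≈ 4.0496e+5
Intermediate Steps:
p = 49 (p = 7**2 = 49)
x(D) = (-350 + D)/(2*D) (x(D) = (D - 350)/((2*D)) = (-350 + D)*(1/(2*D)) = (-350 + D)/(2*D))
x(p) - 1*(-404963) = (1/2)*(-350 + 49)/49 - 1*(-404963) = (1/2)*(1/49)*(-301) + 404963 = -43/14 + 404963 = 5669439/14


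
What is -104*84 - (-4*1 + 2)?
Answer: -8734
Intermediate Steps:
-104*84 - (-4*1 + 2) = -8736 - (-4 + 2) = -8736 - 1*(-2) = -8736 + 2 = -8734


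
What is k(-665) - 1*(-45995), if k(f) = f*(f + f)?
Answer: 930445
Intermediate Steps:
k(f) = 2*f² (k(f) = f*(2*f) = 2*f²)
k(-665) - 1*(-45995) = 2*(-665)² - 1*(-45995) = 2*442225 + 45995 = 884450 + 45995 = 930445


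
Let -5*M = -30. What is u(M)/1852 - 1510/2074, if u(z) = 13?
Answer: -1384779/1920524 ≈ -0.72104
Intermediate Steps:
M = 6 (M = -⅕*(-30) = 6)
u(M)/1852 - 1510/2074 = 13/1852 - 1510/2074 = 13*(1/1852) - 1510*1/2074 = 13/1852 - 755/1037 = -1384779/1920524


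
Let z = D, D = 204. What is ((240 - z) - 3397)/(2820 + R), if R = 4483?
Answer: -3361/7303 ≈ -0.46022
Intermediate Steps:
z = 204
((240 - z) - 3397)/(2820 + R) = ((240 - 1*204) - 3397)/(2820 + 4483) = ((240 - 204) - 3397)/7303 = (36 - 3397)*(1/7303) = -3361*1/7303 = -3361/7303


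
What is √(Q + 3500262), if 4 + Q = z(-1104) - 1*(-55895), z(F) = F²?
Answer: √4774969 ≈ 2185.2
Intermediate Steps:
Q = 1274707 (Q = -4 + ((-1104)² - 1*(-55895)) = -4 + (1218816 + 55895) = -4 + 1274711 = 1274707)
√(Q + 3500262) = √(1274707 + 3500262) = √4774969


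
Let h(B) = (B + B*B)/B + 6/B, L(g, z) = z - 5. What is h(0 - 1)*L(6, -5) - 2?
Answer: 58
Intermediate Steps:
L(g, z) = -5 + z
h(B) = 6/B + (B + B²)/B (h(B) = (B + B²)/B + 6/B = 6/B + (B + B²)/B)
h(0 - 1)*L(6, -5) - 2 = (1 + (0 - 1) + 6/(0 - 1))*(-5 - 5) - 2 = (1 - 1 + 6/(-1))*(-10) - 2 = (1 - 1 + 6*(-1))*(-10) - 2 = (1 - 1 - 6)*(-10) - 2 = -6*(-10) - 2 = 60 - 2 = 58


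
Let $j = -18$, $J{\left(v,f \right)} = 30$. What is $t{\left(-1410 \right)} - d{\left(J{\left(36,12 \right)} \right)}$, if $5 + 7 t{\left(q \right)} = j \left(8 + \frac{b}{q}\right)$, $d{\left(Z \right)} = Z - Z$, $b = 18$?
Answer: $- \frac{34961}{1645} \approx -21.253$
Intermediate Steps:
$d{\left(Z \right)} = 0$
$t{\left(q \right)} = - \frac{149}{7} - \frac{324}{7 q}$ ($t{\left(q \right)} = - \frac{5}{7} + \frac{\left(-18\right) \left(8 + \frac{18}{q}\right)}{7} = - \frac{5}{7} + \frac{-144 - \frac{324}{q}}{7} = - \frac{5}{7} - \left(\frac{144}{7} + \frac{324}{7 q}\right) = - \frac{149}{7} - \frac{324}{7 q}$)
$t{\left(-1410 \right)} - d{\left(J{\left(36,12 \right)} \right)} = \frac{-324 - -210090}{7 \left(-1410\right)} - 0 = \frac{1}{7} \left(- \frac{1}{1410}\right) \left(-324 + 210090\right) + 0 = \frac{1}{7} \left(- \frac{1}{1410}\right) 209766 + 0 = - \frac{34961}{1645} + 0 = - \frac{34961}{1645}$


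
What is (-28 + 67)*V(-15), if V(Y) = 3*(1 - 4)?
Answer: -351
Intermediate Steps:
V(Y) = -9 (V(Y) = 3*(-3) = -9)
(-28 + 67)*V(-15) = (-28 + 67)*(-9) = 39*(-9) = -351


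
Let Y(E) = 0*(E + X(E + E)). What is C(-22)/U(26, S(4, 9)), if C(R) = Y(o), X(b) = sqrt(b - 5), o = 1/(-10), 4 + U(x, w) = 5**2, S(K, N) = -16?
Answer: 0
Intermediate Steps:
U(x, w) = 21 (U(x, w) = -4 + 5**2 = -4 + 25 = 21)
o = -1/10 ≈ -0.10000
X(b) = sqrt(-5 + b)
Y(E) = 0 (Y(E) = 0*(E + sqrt(-5 + (E + E))) = 0*(E + sqrt(-5 + 2*E)) = 0)
C(R) = 0
C(-22)/U(26, S(4, 9)) = 0/21 = 0*(1/21) = 0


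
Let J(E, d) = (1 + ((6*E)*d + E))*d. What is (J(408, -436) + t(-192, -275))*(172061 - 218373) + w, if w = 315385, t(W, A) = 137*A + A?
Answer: -21541504733623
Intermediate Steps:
J(E, d) = d*(1 + E + 6*E*d) (J(E, d) = (1 + (6*E*d + E))*d = (1 + (E + 6*E*d))*d = (1 + E + 6*E*d)*d = d*(1 + E + 6*E*d))
t(W, A) = 138*A
(J(408, -436) + t(-192, -275))*(172061 - 218373) + w = (-436*(1 + 408 + 6*408*(-436)) + 138*(-275))*(172061 - 218373) + 315385 = (-436*(1 + 408 - 1067328) - 37950)*(-46312) + 315385 = (-436*(-1066919) - 37950)*(-46312) + 315385 = (465176684 - 37950)*(-46312) + 315385 = 465138734*(-46312) + 315385 = -21541505049008 + 315385 = -21541504733623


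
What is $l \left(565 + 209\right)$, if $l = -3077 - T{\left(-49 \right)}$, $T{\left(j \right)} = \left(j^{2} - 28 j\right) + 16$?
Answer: $-5314284$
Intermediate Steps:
$T{\left(j \right)} = 16 + j^{2} - 28 j$
$l = -6866$ ($l = -3077 - \left(16 + \left(-49\right)^{2} - -1372\right) = -3077 - \left(16 + 2401 + 1372\right) = -3077 - 3789 = -6866$)
$l \left(565 + 209\right) = - 6866 \left(565 + 209\right) = \left(-6866\right) 774 = -5314284$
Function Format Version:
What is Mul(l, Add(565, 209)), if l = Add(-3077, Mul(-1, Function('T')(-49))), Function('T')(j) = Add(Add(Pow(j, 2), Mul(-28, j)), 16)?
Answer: -5314284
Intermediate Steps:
Function('T')(j) = Add(16, Pow(j, 2), Mul(-28, j))
l = -6866 (l = Add(-3077, Mul(-1, Add(16, Pow(-49, 2), Mul(-28, -49)))) = Add(-3077, Mul(-1, Add(16, 2401, 1372))) = Add(-3077, Mul(-1, 3789)) = Add(-3077, -3789) = -6866)
Mul(l, Add(565, 209)) = Mul(-6866, Add(565, 209)) = Mul(-6866, 774) = -5314284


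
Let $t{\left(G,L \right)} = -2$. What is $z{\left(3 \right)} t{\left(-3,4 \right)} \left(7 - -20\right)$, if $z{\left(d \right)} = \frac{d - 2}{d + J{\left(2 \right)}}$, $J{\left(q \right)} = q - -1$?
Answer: $-9$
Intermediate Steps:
$J{\left(q \right)} = 1 + q$ ($J{\left(q \right)} = q + 1 = 1 + q$)
$z{\left(d \right)} = \frac{-2 + d}{3 + d}$ ($z{\left(d \right)} = \frac{d - 2}{d + \left(1 + 2\right)} = \frac{-2 + d}{d + 3} = \frac{-2 + d}{3 + d}$)
$z{\left(3 \right)} t{\left(-3,4 \right)} \left(7 - -20\right) = \frac{-2 + 3}{3 + 3} \left(-2\right) \left(7 - -20\right) = \frac{1}{6} \cdot 1 \left(-2\right) \left(7 + 20\right) = \frac{1}{6} \cdot 1 \left(-2\right) 27 = \frac{1}{6} \left(-2\right) 27 = \left(- \frac{1}{3}\right) 27 = -9$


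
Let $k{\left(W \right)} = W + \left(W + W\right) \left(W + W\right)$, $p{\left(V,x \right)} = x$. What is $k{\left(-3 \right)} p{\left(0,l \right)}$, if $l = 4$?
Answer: $132$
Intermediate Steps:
$k{\left(W \right)} = W + 4 W^{2}$ ($k{\left(W \right)} = W + 2 W 2 W = W + 4 W^{2}$)
$k{\left(-3 \right)} p{\left(0,l \right)} = - 3 \left(1 + 4 \left(-3\right)\right) 4 = - 3 \left(1 - 12\right) 4 = \left(-3\right) \left(-11\right) 4 = 33 \cdot 4 = 132$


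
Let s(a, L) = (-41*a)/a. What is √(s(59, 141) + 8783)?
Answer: √8742 ≈ 93.499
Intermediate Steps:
s(a, L) = -41
√(s(59, 141) + 8783) = √(-41 + 8783) = √8742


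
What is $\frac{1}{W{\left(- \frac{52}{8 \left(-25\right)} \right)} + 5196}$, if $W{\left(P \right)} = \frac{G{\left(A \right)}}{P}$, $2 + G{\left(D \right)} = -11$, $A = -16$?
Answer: $\frac{1}{5146} \approx 0.00019433$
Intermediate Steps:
$G{\left(D \right)} = -13$ ($G{\left(D \right)} = -2 - 11 = -13$)
$W{\left(P \right)} = - \frac{13}{P}$
$\frac{1}{W{\left(- \frac{52}{8 \left(-25\right)} \right)} + 5196} = \frac{1}{- \frac{13}{\left(-52\right) \frac{1}{8 \left(-25\right)}} + 5196} = \frac{1}{- \frac{13}{\left(-52\right) \frac{1}{-200}} + 5196} = \frac{1}{- \frac{13}{\left(-52\right) \left(- \frac{1}{200}\right)} + 5196} = \frac{1}{- \frac{13}{\frac{13}{50}} + 5196} = \frac{1}{\left(-13\right) \frac{50}{13} + 5196} = \frac{1}{-50 + 5196} = \frac{1}{5146}$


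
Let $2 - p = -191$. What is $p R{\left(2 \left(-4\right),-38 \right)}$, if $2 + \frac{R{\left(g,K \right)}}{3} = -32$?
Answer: $-19686$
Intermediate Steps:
$R{\left(g,K \right)} = -102$ ($R{\left(g,K \right)} = -6 + 3 \left(-32\right) = -6 - 96 = -102$)
$p = 193$ ($p = 2 - -191 = 2 + 191 = 193$)
$p R{\left(2 \left(-4\right),-38 \right)} = 193 \left(-102\right) = -19686$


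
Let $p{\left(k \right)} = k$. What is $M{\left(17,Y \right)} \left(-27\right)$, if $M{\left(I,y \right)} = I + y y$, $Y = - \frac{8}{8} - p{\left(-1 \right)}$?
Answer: $-459$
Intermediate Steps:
$Y = 0$ ($Y = - \frac{8}{8} - -1 = \left(-8\right) \frac{1}{8} + 1 = -1 + 1 = 0$)
$M{\left(I,y \right)} = I + y^{2}$
$M{\left(17,Y \right)} \left(-27\right) = \left(17 + 0^{2}\right) \left(-27\right) = \left(17 + 0\right) \left(-27\right) = 17 \left(-27\right) = -459$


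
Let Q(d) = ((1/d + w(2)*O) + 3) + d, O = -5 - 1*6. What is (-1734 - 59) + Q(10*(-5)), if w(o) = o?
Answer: -93101/50 ≈ -1862.0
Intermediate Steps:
O = -11 (O = -5 - 6 = -11)
Q(d) = -19 + d + 1/d (Q(d) = ((1/d + 2*(-11)) + 3) + d = ((1/d - 22) + 3) + d = ((-22 + 1/d) + 3) + d = (-19 + 1/d) + d = -19 + d + 1/d)
(-1734 - 59) + Q(10*(-5)) = (-1734 - 59) + (-19 + 10*(-5) + 1/(10*(-5))) = -1793 + (-19 - 50 + 1/(-50)) = -1793 + (-19 - 50 - 1/50) = -1793 - 3451/50 = -93101/50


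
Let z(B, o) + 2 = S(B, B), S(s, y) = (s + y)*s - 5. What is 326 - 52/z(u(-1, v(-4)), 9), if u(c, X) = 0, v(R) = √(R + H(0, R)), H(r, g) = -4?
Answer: 2334/7 ≈ 333.43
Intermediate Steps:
S(s, y) = -5 + s*(s + y) (S(s, y) = s*(s + y) - 5 = -5 + s*(s + y))
v(R) = √(-4 + R) (v(R) = √(R - 4) = √(-4 + R))
z(B, o) = -7 + 2*B² (z(B, o) = -2 + (-5 + B² + B*B) = -2 + (-5 + B² + B²) = -2 + (-5 + 2*B²) = -7 + 2*B²)
326 - 52/z(u(-1, v(-4)), 9) = 326 - 52/(-7 + 2*0²) = 326 - 52/(-7 + 2*0) = 326 - 52/(-7 + 0) = 326 - 52/(-7) = 326 - 52*(-1)/7 = 326 - 1*(-52/7) = 326 + 52/7 = 2334/7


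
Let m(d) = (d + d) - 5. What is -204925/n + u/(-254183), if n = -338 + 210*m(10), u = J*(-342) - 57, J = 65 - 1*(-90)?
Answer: -51939226871/714762596 ≈ -72.666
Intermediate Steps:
J = 155 (J = 65 + 90 = 155)
m(d) = -5 + 2*d (m(d) = 2*d - 5 = -5 + 2*d)
u = -53067 (u = 155*(-342) - 57 = -53010 - 57 = -53067)
n = 2812 (n = -338 + 210*(-5 + 2*10) = -338 + 210*(-5 + 20) = -338 + 210*15 = -338 + 3150 = 2812)
-204925/n + u/(-254183) = -204925/2812 - 53067/(-254183) = -204925*1/2812 - 53067*(-1/254183) = -204925/2812 + 53067/254183 = -51939226871/714762596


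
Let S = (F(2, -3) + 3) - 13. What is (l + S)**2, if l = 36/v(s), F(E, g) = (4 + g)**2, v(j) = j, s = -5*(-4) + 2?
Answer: 6561/121 ≈ 54.223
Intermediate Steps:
s = 22 (s = 20 + 2 = 22)
l = 18/11 (l = 36/22 = 36*(1/22) = 18/11 ≈ 1.6364)
S = -9 (S = ((4 - 3)**2 + 3) - 13 = (1**2 + 3) - 13 = (1 + 3) - 13 = 4 - 13 = -9)
(l + S)**2 = (18/11 - 9)**2 = (-81/11)**2 = 6561/121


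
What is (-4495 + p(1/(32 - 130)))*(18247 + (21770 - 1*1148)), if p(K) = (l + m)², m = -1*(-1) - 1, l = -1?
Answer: -174677286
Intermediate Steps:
m = 0 (m = 1 - 1 = 0)
p(K) = 1 (p(K) = (-1 + 0)² = (-1)² = 1)
(-4495 + p(1/(32 - 130)))*(18247 + (21770 - 1*1148)) = (-4495 + 1)*(18247 + (21770 - 1*1148)) = -4494*(18247 + (21770 - 1148)) = -4494*(18247 + 20622) = -4494*38869 = -174677286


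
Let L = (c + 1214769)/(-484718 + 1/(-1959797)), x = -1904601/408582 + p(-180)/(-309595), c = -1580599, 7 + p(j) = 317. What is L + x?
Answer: -31304767145955468208987/8010915395878802334642 ≈ -3.9078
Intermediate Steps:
p(j) = 310 (p(j) = -7 + 317 = 310)
x = -39318773801/8432996286 (x = -1904601/408582 + 310/(-309595) = -1904601*1/408582 + 310*(-1/309595) = -634867/136194 - 62/61919 = -39318773801/8432996286 ≈ -4.6625)
L = 716952536510/949948882247 (L = (-1580599 + 1214769)/(-484718 + 1/(-1959797)) = -365830/(-484718 - 1/1959797) = -365830/(-949948882247/1959797) = -365830*(-1959797/949948882247) = 716952536510/949948882247 ≈ 0.75473)
L + x = 716952536510/949948882247 - 39318773801/8432996286 = -31304767145955468208987/8010915395878802334642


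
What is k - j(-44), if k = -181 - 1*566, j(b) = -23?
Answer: -724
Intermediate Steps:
k = -747 (k = -181 - 566 = -747)
k - j(-44) = -747 - 1*(-23) = -747 + 23 = -724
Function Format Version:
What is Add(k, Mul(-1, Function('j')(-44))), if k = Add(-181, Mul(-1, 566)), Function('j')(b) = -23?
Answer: -724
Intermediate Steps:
k = -747 (k = Add(-181, -566) = -747)
Add(k, Mul(-1, Function('j')(-44))) = Add(-747, Mul(-1, -23)) = Add(-747, 23) = -724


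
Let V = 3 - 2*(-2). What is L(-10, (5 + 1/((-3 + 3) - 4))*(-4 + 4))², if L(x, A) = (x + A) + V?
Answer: 9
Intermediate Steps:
V = 7 (V = 3 + 4 = 7)
L(x, A) = 7 + A + x (L(x, A) = (x + A) + 7 = (A + x) + 7 = 7 + A + x)
L(-10, (5 + 1/((-3 + 3) - 4))*(-4 + 4))² = (7 + (5 + 1/((-3 + 3) - 4))*(-4 + 4) - 10)² = (7 + (5 + 1/(0 - 4))*0 - 10)² = (7 + (5 + 1/(-4))*0 - 10)² = (7 + (5 - ¼)*0 - 10)² = (7 + (19/4)*0 - 10)² = (7 + 0 - 10)² = (-3)² = 9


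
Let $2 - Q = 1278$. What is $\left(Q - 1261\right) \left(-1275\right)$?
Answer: $3234675$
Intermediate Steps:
$Q = -1276$ ($Q = 2 - 1278 = -1276$)
$\left(Q - 1261\right) \left(-1275\right) = \left(-1276 - 1261\right) \left(-1275\right) = \left(-2537\right) \left(-1275\right) = 3234675$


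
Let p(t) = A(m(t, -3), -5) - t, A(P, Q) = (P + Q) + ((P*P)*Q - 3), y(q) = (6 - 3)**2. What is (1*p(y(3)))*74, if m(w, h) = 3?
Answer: -4366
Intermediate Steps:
y(q) = 9 (y(q) = 3**2 = 9)
A(P, Q) = -3 + P + Q + Q*P**2 (A(P, Q) = (P + Q) + (P**2*Q - 3) = (P + Q) + (Q*P**2 - 3) = (P + Q) + (-3 + Q*P**2) = -3 + P + Q + Q*P**2)
p(t) = -50 - t (p(t) = (-3 + 3 - 5 - 5*3**2) - t = (-3 + 3 - 5 - 5*9) - t = (-3 + 3 - 5 - 45) - t = -50 - t)
(1*p(y(3)))*74 = (1*(-50 - 1*9))*74 = (1*(-50 - 9))*74 = (1*(-59))*74 = -59*74 = -4366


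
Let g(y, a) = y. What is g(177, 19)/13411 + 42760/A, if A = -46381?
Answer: -565244923/622015591 ≈ -0.90873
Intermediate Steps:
g(177, 19)/13411 + 42760/A = 177/13411 + 42760/(-46381) = 177*(1/13411) + 42760*(-1/46381) = 177/13411 - 42760/46381 = -565244923/622015591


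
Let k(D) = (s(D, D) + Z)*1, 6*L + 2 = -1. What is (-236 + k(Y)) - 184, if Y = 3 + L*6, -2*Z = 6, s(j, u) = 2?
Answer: -421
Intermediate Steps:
L = -1/2 (L = -1/3 + (1/6)*(-1) = -1/3 - 1/6 = -1/2 ≈ -0.50000)
Z = -3 (Z = -1/2*6 = -3)
Y = 0 (Y = 3 - 1/2*6 = 3 - 3 = 0)
k(D) = -1 (k(D) = (2 - 3)*1 = -1*1 = -1)
(-236 + k(Y)) - 184 = (-236 - 1) - 184 = -237 - 184 = -421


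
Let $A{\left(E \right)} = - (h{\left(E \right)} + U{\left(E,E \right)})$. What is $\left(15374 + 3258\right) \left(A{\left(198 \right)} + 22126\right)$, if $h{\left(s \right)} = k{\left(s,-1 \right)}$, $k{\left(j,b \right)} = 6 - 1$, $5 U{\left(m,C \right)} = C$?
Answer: $\frac{2057103224}{5} \approx 4.1142 \cdot 10^{8}$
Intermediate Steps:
$U{\left(m,C \right)} = \frac{C}{5}$
$k{\left(j,b \right)} = 5$
$h{\left(s \right)} = 5$
$A{\left(E \right)} = -5 - \frac{E}{5}$ ($A{\left(E \right)} = - (5 + \frac{E}{5}) = -5 - \frac{E}{5}$)
$\left(15374 + 3258\right) \left(A{\left(198 \right)} + 22126\right) = \left(15374 + 3258\right) \left(\left(-5 - \frac{198}{5}\right) + 22126\right) = 18632 \left(\left(-5 - \frac{198}{5}\right) + 22126\right) = 18632 \left(- \frac{223}{5} + 22126\right) = 18632 \cdot \frac{110407}{5} = \frac{2057103224}{5}$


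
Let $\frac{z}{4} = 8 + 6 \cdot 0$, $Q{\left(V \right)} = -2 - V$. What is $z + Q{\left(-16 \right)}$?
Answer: $46$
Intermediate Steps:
$z = 32$ ($z = 4 \left(8 + 6 \cdot 0\right) = 4 \left(8 + 0\right) = 4 \cdot 8 = 32$)
$z + Q{\left(-16 \right)} = 32 - -14 = 32 + \left(-2 + 16\right) = 32 + 14 = 46$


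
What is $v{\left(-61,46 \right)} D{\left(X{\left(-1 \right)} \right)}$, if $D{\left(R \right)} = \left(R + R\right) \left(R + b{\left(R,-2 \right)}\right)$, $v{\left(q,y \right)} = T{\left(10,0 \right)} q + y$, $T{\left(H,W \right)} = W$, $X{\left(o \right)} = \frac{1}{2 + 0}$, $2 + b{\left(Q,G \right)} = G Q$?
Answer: $-115$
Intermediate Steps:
$b{\left(Q,G \right)} = -2 + G Q$
$X{\left(o \right)} = \frac{1}{2}$
$v{\left(q,y \right)} = y$ ($v{\left(q,y \right)} = 0 q + y = 0 + y = y$)
$D{\left(R \right)} = 2 R \left(-2 - R\right)$ ($D{\left(R \right)} = \left(R + R\right) \left(R - \left(2 + 2 R\right)\right) = 2 R \left(-2 - R\right)$)
$v{\left(-61,46 \right)} D{\left(X{\left(-1 \right)} \right)} = 46 \cdot 2 \cdot \frac{1}{2} \left(-2 - \frac{1}{2}\right) = 46 \cdot 2 \cdot \frac{1}{2} \left(- \frac{5}{2}\right) = 46 \left(- \frac{5}{2}\right) = -115$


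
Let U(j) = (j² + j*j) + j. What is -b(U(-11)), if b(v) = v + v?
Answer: -462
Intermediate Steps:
U(j) = j + 2*j² (U(j) = (j² + j²) + j = 2*j² + j = j + 2*j²)
b(v) = 2*v
-b(U(-11)) = -2*(-11*(1 + 2*(-11))) = -2*(-11*(1 - 22)) = -2*(-11*(-21)) = -2*231 = -1*462 = -462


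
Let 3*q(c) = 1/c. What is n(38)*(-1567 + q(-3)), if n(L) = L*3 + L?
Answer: -2143808/9 ≈ -2.3820e+5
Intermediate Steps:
n(L) = 4*L (n(L) = 3*L + L = 4*L)
q(c) = 1/(3*c) (q(c) = (1/c)/3 = 1/(3*c))
n(38)*(-1567 + q(-3)) = (4*38)*(-1567 + (1/3)/(-3)) = 152*(-1567 + (1/3)*(-1/3)) = 152*(-1567 - 1/9) = 152*(-14104/9) = -2143808/9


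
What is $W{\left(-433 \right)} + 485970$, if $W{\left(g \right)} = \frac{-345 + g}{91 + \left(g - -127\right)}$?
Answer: $\frac{104484328}{215} \approx 4.8597 \cdot 10^{5}$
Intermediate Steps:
$W{\left(g \right)} = \frac{-345 + g}{218 + g}$ ($W{\left(g \right)} = \frac{-345 + g}{91 + \left(g + 127\right)} = \frac{-345 + g}{91 + \left(127 + g\right)} = \frac{-345 + g}{218 + g}$)
$W{\left(-433 \right)} + 485970 = \frac{-345 - 433}{218 - 433} + 485970 = \frac{1}{-215} \left(-778\right) + 485970 = \left(- \frac{1}{215}\right) \left(-778\right) + 485970 = \frac{778}{215} + 485970 = \frac{104484328}{215}$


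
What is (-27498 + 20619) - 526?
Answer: -7405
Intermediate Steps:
(-27498 + 20619) - 526 = -6879 - 526 = -7405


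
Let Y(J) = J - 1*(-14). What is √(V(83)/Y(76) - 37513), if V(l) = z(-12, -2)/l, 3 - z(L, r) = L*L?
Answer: I*√232584468330/2490 ≈ 193.68*I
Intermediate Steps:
z(L, r) = 3 - L² (z(L, r) = 3 - L*L = 3 - L²)
Y(J) = 14 + J (Y(J) = J + 14 = 14 + J)
V(l) = -141/l (V(l) = (3 - 1*(-12)²)/l = (3 - 1*144)/l = (3 - 144)/l = -141/l)
√(V(83)/Y(76) - 37513) = √((-141/83)/(14 + 76) - 37513) = √(-141*1/83/90 - 37513) = √(-141/83*1/90 - 37513) = √(-47/2490 - 37513) = √(-93407417/2490) = I*√232584468330/2490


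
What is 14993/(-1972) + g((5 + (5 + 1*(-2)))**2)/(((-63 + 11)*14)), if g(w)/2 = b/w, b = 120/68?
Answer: -1505519/198016 ≈ -7.6030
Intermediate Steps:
b = 30/17 (b = 120*(1/68) = 30/17 ≈ 1.7647)
g(w) = 60/(17*w) (g(w) = 2*(30/(17*w)) = 60/(17*w))
14993/(-1972) + g((5 + (5 + 1*(-2)))**2)/(((-63 + 11)*14)) = 14993/(-1972) + (60/(17*((5 + (5 + 1*(-2)))**2)))/(((-63 + 11)*14)) = 14993*(-1/1972) + (60/(17*((5 + (5 - 2))**2)))/((-52*14)) = -517/68 + (60/(17*((5 + 3)**2)))/(-728) = -517/68 + (60/(17*(8**2)))*(-1/728) = -517/68 + ((60/17)/64)*(-1/728) = -517/68 + ((60/17)*(1/64))*(-1/728) = -517/68 + (15/272)*(-1/728) = -517/68 - 15/198016 = -1505519/198016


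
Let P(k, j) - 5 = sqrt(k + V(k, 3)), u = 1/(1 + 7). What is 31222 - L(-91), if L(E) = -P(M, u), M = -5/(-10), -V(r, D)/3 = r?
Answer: 31227 + I ≈ 31227.0 + 1.0*I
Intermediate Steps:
V(r, D) = -3*r
M = 1/2 (M = -5*(-1/10) = 1/2 ≈ 0.50000)
u = 1/8 ≈ 0.12500
P(k, j) = 5 + sqrt(2)*sqrt(-k) (P(k, j) = 5 + sqrt(k - 3*k) = 5 + sqrt(-2*k) = 5 + sqrt(2)*sqrt(-k))
L(E) = -5 - I (L(E) = -(5 + sqrt(2)*sqrt(-1*1/2)) = -(5 + sqrt(2)*sqrt(-1/2)) = -(5 + sqrt(2)*(I*sqrt(2)/2)) = -(5 + I) = -5 - I)
31222 - L(-91) = 31222 - (-5 - I) = 31222 + (5 + I) = 31227 + I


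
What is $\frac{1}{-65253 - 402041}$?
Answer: $- \frac{1}{467294} \approx -2.14 \cdot 10^{-6}$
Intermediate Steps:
$\frac{1}{-65253 - 402041} = \frac{1}{-467294} = - \frac{1}{467294}$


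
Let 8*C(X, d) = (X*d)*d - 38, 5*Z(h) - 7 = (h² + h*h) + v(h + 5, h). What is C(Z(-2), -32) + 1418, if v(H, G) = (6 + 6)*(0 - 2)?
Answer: 23657/20 ≈ 1182.8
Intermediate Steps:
v(H, G) = -24 (v(H, G) = 12*(-2) = -24)
Z(h) = -17/5 + 2*h²/5 (Z(h) = 7/5 + ((h² + h*h) - 24)/5 = 7/5 + ((h² + h²) - 24)/5 = 7/5 + (2*h² - 24)/5 = 7/5 + (-24 + 2*h²)/5 = 7/5 + (-24/5 + 2*h²/5) = -17/5 + 2*h²/5)
C(X, d) = -19/4 + X*d²/8 (C(X, d) = ((X*d)*d - 38)/8 = (X*d² - 38)/8 = (-38 + X*d²)/8 = -19/4 + X*d²/8)
C(Z(-2), -32) + 1418 = (-19/4 + (⅛)*(-17/5 + (⅖)*(-2)²)*(-32)²) + 1418 = (-19/4 + (⅛)*(-17/5 + (⅖)*4)*1024) + 1418 = (-19/4 + (⅛)*(-17/5 + 8/5)*1024) + 1418 = (-19/4 + (⅛)*(-9/5)*1024) + 1418 = (-19/4 - 1152/5) + 1418 = -4703/20 + 1418 = 23657/20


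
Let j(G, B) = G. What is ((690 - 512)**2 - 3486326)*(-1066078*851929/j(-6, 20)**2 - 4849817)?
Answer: 784546916300137777/9 ≈ 8.7172e+16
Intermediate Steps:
((690 - 512)**2 - 3486326)*(-1066078*851929/j(-6, 20)**2 - 4849817) = ((690 - 512)**2 - 3486326)*(-1066078/((-6/923)**2) - 4849817) = (178**2 - 3486326)*(-1066078/((-6*1/923)**2) - 4849817) = (31684 - 3486326)*(-1066078/((-6/923)**2) - 4849817) = -3454642*(-1066078/36/851929 - 4849817) = -3454642*(-1066078*851929/36 - 4849817) = -3454642*(-454111382231/18 - 4849817) = -3454642*(-454198678937/18) = 784546916300137777/9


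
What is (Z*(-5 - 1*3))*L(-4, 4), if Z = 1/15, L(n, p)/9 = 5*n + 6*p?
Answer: -96/5 ≈ -19.200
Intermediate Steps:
L(n, p) = 45*n + 54*p (L(n, p) = 9*(5*n + 6*p) = 45*n + 54*p)
Z = 1/15 ≈ 0.066667
(Z*(-5 - 1*3))*L(-4, 4) = ((-5 - 1*3)/15)*(45*(-4) + 54*4) = ((-5 - 3)/15)*(-180 + 216) = ((1/15)*(-8))*36 = -8/15*36 = -96/5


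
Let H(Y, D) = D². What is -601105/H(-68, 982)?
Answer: -601105/964324 ≈ -0.62334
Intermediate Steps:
-601105/H(-68, 982) = -601105/(982²) = -601105/964324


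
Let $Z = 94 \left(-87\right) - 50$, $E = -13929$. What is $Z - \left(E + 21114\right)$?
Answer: $-15413$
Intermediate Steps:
$Z = -8228$ ($Z = -8178 - 50 = -8228$)
$Z - \left(E + 21114\right) = -8228 - \left(-13929 + 21114\right) = -8228 - 7185 = -15413$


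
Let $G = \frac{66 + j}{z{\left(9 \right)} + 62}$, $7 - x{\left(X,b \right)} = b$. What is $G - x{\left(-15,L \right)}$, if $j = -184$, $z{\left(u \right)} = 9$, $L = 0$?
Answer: $- \frac{615}{71} \approx -8.662$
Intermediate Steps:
$x{\left(X,b \right)} = 7 - b$
$G = - \frac{118}{71}$ ($G = \frac{66 - 184}{9 + 62} = - \frac{118}{71} \approx -1.662$)
$G - x{\left(-15,L \right)} = - \frac{118}{71} - \left(7 - 0\right) = - \frac{118}{71} - \left(7 + 0\right) = - \frac{118}{71} - 7 = - \frac{615}{71}$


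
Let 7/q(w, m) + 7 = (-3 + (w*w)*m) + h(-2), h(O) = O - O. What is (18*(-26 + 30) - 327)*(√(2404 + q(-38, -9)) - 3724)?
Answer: 949620 - 255*√8299000398/1858 ≈ 9.3712e+5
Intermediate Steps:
h(O) = 0
q(w, m) = 7/(-10 + m*w²) (q(w, m) = 7/(-7 + ((-3 + (w*w)*m) + 0)) = 7/(-7 + ((-3 + w²*m) + 0)) = 7/(-7 + ((-3 + m*w²) + 0)) = 7/(-7 + (-3 + m*w²)) = 7/(-10 + m*w²))
(18*(-26 + 30) - 327)*(√(2404 + q(-38, -9)) - 3724) = (18*(-26 + 30) - 327)*(√(2404 + 7/(-10 - 9*(-38)²)) - 3724) = (18*4 - 327)*(√(2404 + 7/(-10 - 9*1444)) - 3724) = (72 - 327)*(√(2404 + 7/(-10 - 12996)) - 3724) = -255*(√(2404 + 7/(-13006)) - 3724) = -255*(√(2404 + 7*(-1/13006)) - 3724) = -255*(√(2404 - 1/1858) - 3724) = -255*(√(4466631/1858) - 3724) = -255*(√8299000398/1858 - 3724) = -255*(-3724 + √8299000398/1858) = 949620 - 255*√8299000398/1858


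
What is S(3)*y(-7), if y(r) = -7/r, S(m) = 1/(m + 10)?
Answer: 1/13 ≈ 0.076923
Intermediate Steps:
S(m) = 1/(10 + m)
S(3)*y(-7) = (-7/(-7))/(10 + 3) = (-7*(-1/7))/13 = (1/13)*1 = 1/13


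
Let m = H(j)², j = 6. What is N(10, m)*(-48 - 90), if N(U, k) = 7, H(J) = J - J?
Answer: -966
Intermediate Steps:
H(J) = 0
m = 0 (m = 0² = 0)
N(10, m)*(-48 - 90) = 7*(-48 - 90) = 7*(-138) = -966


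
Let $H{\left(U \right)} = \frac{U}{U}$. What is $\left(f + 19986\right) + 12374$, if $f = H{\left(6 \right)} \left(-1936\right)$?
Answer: $30424$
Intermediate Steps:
$H{\left(U \right)} = 1$
$f = -1936$ ($f = 1 \left(-1936\right) = -1936$)
$\left(f + 19986\right) + 12374 = \left(-1936 + 19986\right) + 12374 = 18050 + 12374 = 30424$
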